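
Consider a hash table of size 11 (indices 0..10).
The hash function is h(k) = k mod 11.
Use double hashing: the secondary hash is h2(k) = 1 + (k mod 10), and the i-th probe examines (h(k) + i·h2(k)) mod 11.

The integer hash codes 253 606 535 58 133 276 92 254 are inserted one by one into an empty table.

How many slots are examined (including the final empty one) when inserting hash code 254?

253 hashes to 0; slot 0 is free => place at 0.
606 hashes to 1; slot 1 is free => place at 1.
535 hashes to 7; slot 7 is free => place at 7.
58 hashes to 3; slot 3 is free => place at 3.
133 hashes to 1, h2=4; 1 taken => place at 5.
276 hashes to 1, h2=7; 1 taken => place at 8.
92 hashes to 4; slot 4 is free => place at 4.
254 hashes to 1, h2=5; 1 taken => place at 6.
Table: [253, 606, —, 58, 92, 133, 254, 535, 276, —, —]

2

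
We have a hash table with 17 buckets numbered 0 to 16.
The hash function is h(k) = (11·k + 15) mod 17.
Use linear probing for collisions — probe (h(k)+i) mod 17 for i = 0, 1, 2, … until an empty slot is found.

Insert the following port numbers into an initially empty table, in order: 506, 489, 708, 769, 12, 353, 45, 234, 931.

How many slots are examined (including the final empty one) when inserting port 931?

6

506 hashes to 5; slot 5 is free -> place at 5.
489 hashes to 5; 5 taken -> place at 6.
708 hashes to 0; slot 0 is free -> place at 0.
769 hashes to 8; slot 8 is free -> place at 8.
12 hashes to 11; slot 11 is free -> place at 11.
353 hashes to 5; 5,6 taken -> place at 7.
45 hashes to 0; 0 taken -> place at 1.
234 hashes to 5; 5,6,7,8 taken -> place at 9.
931 hashes to 5; 5,6,7,8,9 taken -> place at 10.
Table: [708, 45, ., ., ., 506, 489, 353, 769, 234, 931, 12, ., ., ., ., .]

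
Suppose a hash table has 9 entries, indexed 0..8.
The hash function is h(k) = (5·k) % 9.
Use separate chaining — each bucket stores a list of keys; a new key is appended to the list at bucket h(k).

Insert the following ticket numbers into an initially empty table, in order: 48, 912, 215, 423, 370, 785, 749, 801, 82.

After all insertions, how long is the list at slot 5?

2

48 -> bucket 6
912 -> bucket 6 (collision)
215 -> bucket 4
423 -> bucket 0
370 -> bucket 5
785 -> bucket 1
749 -> bucket 1 (collision)
801 -> bucket 0 (collision)
82 -> bucket 5 (collision)
Final buckets:
0: 423 -> 801
1: 785 -> 749
2: ∅
3: ∅
4: 215
5: 370 -> 82
6: 48 -> 912
7: ∅
8: ∅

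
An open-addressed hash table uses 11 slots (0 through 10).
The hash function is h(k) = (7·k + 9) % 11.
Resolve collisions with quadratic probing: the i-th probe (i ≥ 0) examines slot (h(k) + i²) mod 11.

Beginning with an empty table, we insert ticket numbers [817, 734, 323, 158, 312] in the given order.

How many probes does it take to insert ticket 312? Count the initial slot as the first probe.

4

817 hashes to 8; slot 8 is free -> place at 8.
734 hashes to 10; slot 10 is free -> place at 10.
323 hashes to 4; slot 4 is free -> place at 4.
158 hashes to 4; 4 taken -> place at 5.
312 hashes to 4; 4,5,8 taken -> place at 2.
Table: [-, -, 312, -, 323, 158, -, -, 817, -, 734]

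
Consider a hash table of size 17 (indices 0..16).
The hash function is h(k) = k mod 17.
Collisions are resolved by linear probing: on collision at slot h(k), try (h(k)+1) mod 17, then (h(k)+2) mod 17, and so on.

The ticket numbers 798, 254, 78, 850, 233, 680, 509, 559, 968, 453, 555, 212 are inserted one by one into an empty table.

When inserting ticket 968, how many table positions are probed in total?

798: h=16 => slot 16
254: h=16, probe 16,0 => slot 0
78: h=10 => slot 10
850: h=0, probe 0,1 => slot 1
233: h=12 => slot 12
680: h=0, probe 0,1,2 => slot 2
509: h=16, probe 16,0,1,2,3 => slot 3
559: h=15 => slot 15
968: h=16, probe 16,0,1,2,3,4 => slot 4
453: h=11 => slot 11
555: h=11, probe 11,12,13 => slot 13
212: h=8 => slot 8
Table: [254, 850, 680, 509, 968, _, _, _, 212, _, 78, 453, 233, 555, _, 559, 798]

6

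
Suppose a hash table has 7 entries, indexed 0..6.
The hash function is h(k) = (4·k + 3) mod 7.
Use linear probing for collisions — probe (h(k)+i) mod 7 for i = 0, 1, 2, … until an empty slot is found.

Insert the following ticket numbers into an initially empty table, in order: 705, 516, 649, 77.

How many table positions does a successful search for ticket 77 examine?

3

705 hashes to 2; slot 2 is free → place at 2.
516 hashes to 2; 2 taken → place at 3.
649 hashes to 2; 2,3 taken → place at 4.
77 hashes to 3; 3,4 taken → place at 5.
Table: [∅, ∅, 705, 516, 649, 77, ∅]
Lookup 77: h=3, probe 3,4,5 → found at 5.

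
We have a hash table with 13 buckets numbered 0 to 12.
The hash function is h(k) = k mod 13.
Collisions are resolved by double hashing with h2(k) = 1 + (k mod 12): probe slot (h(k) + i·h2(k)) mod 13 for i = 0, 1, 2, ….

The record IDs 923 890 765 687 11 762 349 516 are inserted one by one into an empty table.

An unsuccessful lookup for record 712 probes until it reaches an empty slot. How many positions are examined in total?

923 hashes to 0; slot 0 is free → place at 0.
890 hashes to 6; slot 6 is free → place at 6.
765 hashes to 11; slot 11 is free → place at 11.
687 hashes to 11, h2=4; 11 taken → place at 2.
11 hashes to 11, h2=12; 11 taken → place at 10.
762 hashes to 8; slot 8 is free → place at 8.
349 hashes to 11, h2=2; 11,0,2 taken → place at 4.
516 hashes to 9; slot 9 is free → place at 9.
Table: [923, -, 687, -, 349, -, 890, -, 762, 516, 11, 765, -]
Lookup 712: h=10, h2=5, probe 10,2,7 → slot 7 empty, not found.

3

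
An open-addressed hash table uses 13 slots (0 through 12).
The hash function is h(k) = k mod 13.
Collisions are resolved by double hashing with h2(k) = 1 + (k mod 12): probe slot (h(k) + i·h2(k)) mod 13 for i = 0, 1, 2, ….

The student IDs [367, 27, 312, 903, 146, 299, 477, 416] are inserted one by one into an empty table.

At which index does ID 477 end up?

367 hashes to 3; slot 3 is free → place at 3.
27 hashes to 1; slot 1 is free → place at 1.
312 hashes to 0; slot 0 is free → place at 0.
903 hashes to 6; slot 6 is free → place at 6.
146 hashes to 3, h2=3; 3,6 taken → place at 9.
299 hashes to 0, h2=12; 0 taken → place at 12.
477 hashes to 9, h2=10; 9,6,3,0 taken → place at 10.
416 hashes to 0, h2=9; 0,9 taken → place at 5.
Table: [312, 27, -, 367, -, 416, 903, -, -, 146, 477, -, 299]

10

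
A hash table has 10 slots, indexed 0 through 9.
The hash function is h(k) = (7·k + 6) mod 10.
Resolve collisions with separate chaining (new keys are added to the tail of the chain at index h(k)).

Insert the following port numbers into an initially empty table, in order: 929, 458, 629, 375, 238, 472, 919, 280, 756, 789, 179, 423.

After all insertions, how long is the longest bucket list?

5

929 -> bucket 9
458 -> bucket 2
629 -> bucket 9 (collision)
375 -> bucket 1
238 -> bucket 2 (collision)
472 -> bucket 0
919 -> bucket 9 (collision)
280 -> bucket 6
756 -> bucket 8
789 -> bucket 9 (collision)
179 -> bucket 9 (collision)
423 -> bucket 7
Final buckets:
0: 472
1: 375
2: 458 -> 238
3: _
4: _
5: _
6: 280
7: 423
8: 756
9: 929 -> 629 -> 919 -> 789 -> 179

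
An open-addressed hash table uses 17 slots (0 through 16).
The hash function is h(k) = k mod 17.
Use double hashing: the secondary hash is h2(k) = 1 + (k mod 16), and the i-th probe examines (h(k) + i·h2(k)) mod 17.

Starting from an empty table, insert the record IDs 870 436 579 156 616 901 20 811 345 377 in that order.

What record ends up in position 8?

870 hashes to 3; slot 3 is free → place at 3.
436 hashes to 11; slot 11 is free → place at 11.
579 hashes to 1; slot 1 is free → place at 1.
156 hashes to 3, h2=13; 3 taken → place at 16.
616 hashes to 4; slot 4 is free → place at 4.
901 hashes to 0; slot 0 is free → place at 0.
20 hashes to 3, h2=5; 3 taken → place at 8.
811 hashes to 12; slot 12 is free → place at 12.
345 hashes to 5; slot 5 is free → place at 5.
377 hashes to 3, h2=10; 3 taken → place at 13.
Table: [901, 579, -, 870, 616, 345, -, -, 20, -, -, 436, 811, 377, -, -, 156]

20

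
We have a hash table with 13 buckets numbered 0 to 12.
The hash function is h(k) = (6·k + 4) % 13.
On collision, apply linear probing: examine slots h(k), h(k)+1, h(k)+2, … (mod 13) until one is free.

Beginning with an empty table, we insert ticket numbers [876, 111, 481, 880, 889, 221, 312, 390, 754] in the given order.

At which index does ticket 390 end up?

876: h=8 -> slot 8
111: h=7 -> slot 7
481: h=4 -> slot 4
880: h=6 -> slot 6
889: h=8, probe 8,9 -> slot 9
221: h=4, probe 4,5 -> slot 5
312: h=4, probe 4,5,6,7,8,9,10 -> slot 10
390: h=4, probe 4,5,6,7,8,9,10,11 -> slot 11
754: h=4, probe 4,5,6,7,8,9,10,11,12 -> slot 12
Table: [., ., ., ., 481, 221, 880, 111, 876, 889, 312, 390, 754]

11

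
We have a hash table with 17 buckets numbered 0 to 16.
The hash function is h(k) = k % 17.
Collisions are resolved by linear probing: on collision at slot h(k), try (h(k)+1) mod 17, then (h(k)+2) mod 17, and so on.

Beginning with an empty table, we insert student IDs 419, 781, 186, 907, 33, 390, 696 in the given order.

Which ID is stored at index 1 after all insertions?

Insert 419: h=11, slot 11 empty -> index 11.
Insert 781: h=16, slot 16 empty -> index 16.
Insert 186: h=16, slot 16 occupied -> index 0.
Insert 907: h=6, slot 6 empty -> index 6.
Insert 33: h=16, slots 16,0 occupied -> index 1.
Insert 390: h=16, slots 16,0,1 occupied -> index 2.
Insert 696: h=16, slots 16,0,1,2 occupied -> index 3.
Table: [186, 33, 390, 696, _, _, 907, _, _, _, _, 419, _, _, _, _, 781]

33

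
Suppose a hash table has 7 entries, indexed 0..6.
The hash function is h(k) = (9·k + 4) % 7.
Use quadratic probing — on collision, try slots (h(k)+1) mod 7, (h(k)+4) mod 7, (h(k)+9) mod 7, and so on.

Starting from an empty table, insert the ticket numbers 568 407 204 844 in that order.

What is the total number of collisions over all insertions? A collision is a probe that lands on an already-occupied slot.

568: h=6 => slot 6
407: h=6, probe 6,0 => slot 0
204: h=6, probe 6,0,3 => slot 3
844: h=5 => slot 5
Table: [407, ., ., 204, ., 844, 568]

3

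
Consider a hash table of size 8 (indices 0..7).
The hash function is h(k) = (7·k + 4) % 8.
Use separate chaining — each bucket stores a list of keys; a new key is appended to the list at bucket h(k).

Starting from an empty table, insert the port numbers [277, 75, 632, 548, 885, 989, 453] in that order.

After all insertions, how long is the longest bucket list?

277 -> bucket 7
75 -> bucket 1
632 -> bucket 4
548 -> bucket 0
885 -> bucket 7 (collision)
989 -> bucket 7 (collision)
453 -> bucket 7 (collision)
Final buckets:
0: 548
1: 75
2: _
3: _
4: 632
5: _
6: _
7: 277 -> 885 -> 989 -> 453

4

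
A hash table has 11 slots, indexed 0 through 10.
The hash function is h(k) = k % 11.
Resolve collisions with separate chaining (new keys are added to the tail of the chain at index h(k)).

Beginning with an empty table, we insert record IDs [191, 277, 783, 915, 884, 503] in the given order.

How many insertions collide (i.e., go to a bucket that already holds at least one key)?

3

Insert 191: h=4, bucket 4 empty -> new chain.
Insert 277: h=2, bucket 2 empty -> new chain.
Insert 783: h=2, bucket 2 nonempty -> append to chain.
Insert 915: h=2, bucket 2 nonempty -> append to chain.
Insert 884: h=4, bucket 4 nonempty -> append to chain.
Insert 503: h=8, bucket 8 empty -> new chain.
Final buckets:
0: —
1: —
2: 277 -> 783 -> 915
3: —
4: 191 -> 884
5: —
6: —
7: —
8: 503
9: —
10: —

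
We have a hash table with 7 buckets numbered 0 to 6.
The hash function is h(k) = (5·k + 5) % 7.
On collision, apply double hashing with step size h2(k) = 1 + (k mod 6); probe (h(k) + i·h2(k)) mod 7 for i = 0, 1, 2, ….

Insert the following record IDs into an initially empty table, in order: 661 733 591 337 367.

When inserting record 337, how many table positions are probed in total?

2

661 hashes to 6; slot 6 is free → place at 6.
733 hashes to 2; slot 2 is free → place at 2.
591 hashes to 6, h2=4; 6 taken → place at 3.
337 hashes to 3, h2=2; 3 taken → place at 5.
367 hashes to 6, h2=2; 6 taken → place at 1.
Table: [—, 367, 733, 591, —, 337, 661]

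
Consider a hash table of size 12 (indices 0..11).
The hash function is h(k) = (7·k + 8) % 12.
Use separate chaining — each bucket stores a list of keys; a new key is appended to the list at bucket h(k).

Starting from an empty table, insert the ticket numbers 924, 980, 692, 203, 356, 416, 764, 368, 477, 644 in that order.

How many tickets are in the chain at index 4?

924 -> bucket 8
980 -> bucket 4
692 -> bucket 4 (collision)
203 -> bucket 1
356 -> bucket 4 (collision)
416 -> bucket 4 (collision)
764 -> bucket 4 (collision)
368 -> bucket 4 (collision)
477 -> bucket 11
644 -> bucket 4 (collision)
Final buckets:
0: .
1: 203
2: .
3: .
4: 980 -> 692 -> 356 -> 416 -> 764 -> 368 -> 644
5: .
6: .
7: .
8: 924
9: .
10: .
11: 477

7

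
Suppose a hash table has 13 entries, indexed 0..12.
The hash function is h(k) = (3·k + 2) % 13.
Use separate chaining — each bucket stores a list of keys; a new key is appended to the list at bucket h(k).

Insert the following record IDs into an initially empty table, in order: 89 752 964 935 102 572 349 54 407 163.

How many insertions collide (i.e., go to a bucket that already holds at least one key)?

4

Insert 89: h=9, bucket 9 empty → new chain.
Insert 752: h=9, bucket 9 nonempty → append to chain.
Insert 964: h=8, bucket 8 empty → new chain.
Insert 935: h=12, bucket 12 empty → new chain.
Insert 102: h=9, bucket 9 nonempty → append to chain.
Insert 572: h=2, bucket 2 empty → new chain.
Insert 349: h=9, bucket 9 nonempty → append to chain.
Insert 54: h=8, bucket 8 nonempty → append to chain.
Insert 407: h=1, bucket 1 empty → new chain.
Insert 163: h=10, bucket 10 empty → new chain.
Final buckets:
0: ∅
1: 407
2: 572
3: ∅
4: ∅
5: ∅
6: ∅
7: ∅
8: 964 -> 54
9: 89 -> 752 -> 102 -> 349
10: 163
11: ∅
12: 935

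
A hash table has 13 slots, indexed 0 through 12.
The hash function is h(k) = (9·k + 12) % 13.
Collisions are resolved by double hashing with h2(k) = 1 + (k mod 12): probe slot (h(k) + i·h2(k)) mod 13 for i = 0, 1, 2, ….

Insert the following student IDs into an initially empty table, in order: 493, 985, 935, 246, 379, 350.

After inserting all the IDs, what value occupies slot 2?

493 hashes to 3; slot 3 is free => place at 3.
985 hashes to 11; slot 11 is free => place at 11.
935 hashes to 3, h2=12; 3 taken => place at 2.
246 hashes to 3, h2=7; 3 taken => place at 10.
379 hashes to 4; slot 4 is free => place at 4.
350 hashes to 3, h2=3; 3 taken => place at 6.
Table: [—, —, 935, 493, 379, —, 350, —, —, —, 246, 985, —]

935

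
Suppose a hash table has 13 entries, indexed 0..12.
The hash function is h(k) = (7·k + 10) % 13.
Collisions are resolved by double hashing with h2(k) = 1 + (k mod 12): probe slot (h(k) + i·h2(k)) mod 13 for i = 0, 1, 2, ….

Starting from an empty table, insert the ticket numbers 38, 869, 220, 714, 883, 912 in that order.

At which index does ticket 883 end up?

38: h=3 -> slot 3
869: h=9 -> slot 9
220: h=3, h2=5, probe 3,8 -> slot 8
714: h=3, h2=7, probe 3,10 -> slot 10
883: h=3, h2=8, probe 3,11 -> slot 11
912: h=11, h2=1, probe 11,12 -> slot 12
Table: [—, —, —, 38, —, —, —, —, 220, 869, 714, 883, 912]

11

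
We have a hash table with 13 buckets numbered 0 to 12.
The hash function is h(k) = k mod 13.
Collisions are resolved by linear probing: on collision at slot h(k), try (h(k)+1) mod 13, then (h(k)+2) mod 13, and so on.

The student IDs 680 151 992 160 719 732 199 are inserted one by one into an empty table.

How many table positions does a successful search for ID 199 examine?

Insert 680: h=4, slot 4 empty -> index 4.
Insert 151: h=8, slot 8 empty -> index 8.
Insert 992: h=4, slot 4 occupied -> index 5.
Insert 160: h=4, slots 4,5 occupied -> index 6.
Insert 719: h=4, slots 4,5,6 occupied -> index 7.
Insert 732: h=4, slots 4,5,6,7,8 occupied -> index 9.
Insert 199: h=4, slots 4,5,6,7,8,9 occupied -> index 10.
Table: [—, —, —, —, 680, 992, 160, 719, 151, 732, 199, —, —]
Lookup 199: h=4, probe 4,5,6,7,8,9,10 → found at 10.

7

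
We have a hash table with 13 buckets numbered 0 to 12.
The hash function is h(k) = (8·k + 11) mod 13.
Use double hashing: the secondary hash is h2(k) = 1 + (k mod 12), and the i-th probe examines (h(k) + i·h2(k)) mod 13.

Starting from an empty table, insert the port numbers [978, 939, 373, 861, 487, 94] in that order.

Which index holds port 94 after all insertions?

3

978 hashes to 9; slot 9 is free → place at 9.
939 hashes to 9, h2=4; 9 taken → place at 0.
373 hashes to 5; slot 5 is free → place at 5.
861 hashes to 9, h2=10; 9 taken → place at 6.
487 hashes to 7; slot 7 is free → place at 7.
94 hashes to 9, h2=11; 9,7,5 taken → place at 3.
Table: [939, _, _, 94, _, 373, 861, 487, _, 978, _, _, _]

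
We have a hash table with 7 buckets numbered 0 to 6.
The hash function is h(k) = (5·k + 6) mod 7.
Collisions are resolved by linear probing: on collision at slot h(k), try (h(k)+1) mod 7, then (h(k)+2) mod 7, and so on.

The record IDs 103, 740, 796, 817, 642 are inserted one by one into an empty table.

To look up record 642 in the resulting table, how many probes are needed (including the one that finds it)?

5

103: h=3 => slot 3
740: h=3, probe 3,4 => slot 4
796: h=3, probe 3,4,5 => slot 5
817: h=3, probe 3,4,5,6 => slot 6
642: h=3, probe 3,4,5,6,0 => slot 0
Table: [642, -, -, 103, 740, 796, 817]
Lookup 642: h=3, probe 3,4,5,6,0 → found at 0.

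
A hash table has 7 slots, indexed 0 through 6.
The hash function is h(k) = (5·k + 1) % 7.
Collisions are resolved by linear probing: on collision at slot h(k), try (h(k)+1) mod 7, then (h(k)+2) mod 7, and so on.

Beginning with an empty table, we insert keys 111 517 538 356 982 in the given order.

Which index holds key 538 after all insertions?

Insert 111: h=3, slot 3 empty → index 3.
Insert 517: h=3, slot 3 occupied → index 4.
Insert 538: h=3, slots 3,4 occupied → index 5.
Insert 356: h=3, slots 3,4,5 occupied → index 6.
Insert 982: h=4, slots 4,5,6 occupied → index 0.
Table: [982, _, _, 111, 517, 538, 356]

5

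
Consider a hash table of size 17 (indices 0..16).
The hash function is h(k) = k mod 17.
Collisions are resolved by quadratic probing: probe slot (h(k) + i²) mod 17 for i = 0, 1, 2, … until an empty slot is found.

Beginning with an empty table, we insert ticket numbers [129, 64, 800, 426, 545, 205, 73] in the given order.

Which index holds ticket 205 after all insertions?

Insert 129: h=10, slot 10 empty -> index 10.
Insert 64: h=13, slot 13 empty -> index 13.
Insert 800: h=1, slot 1 empty -> index 1.
Insert 426: h=1, slot 1 occupied -> index 2.
Insert 545: h=1, slots 1,2 occupied -> index 5.
Insert 205: h=1, slots 1,2,5,10 occupied -> index 0.
Insert 73: h=5, slot 5 occupied -> index 6.
Table: [205, 800, 426, ∅, ∅, 545, 73, ∅, ∅, ∅, 129, ∅, ∅, 64, ∅, ∅, ∅]

0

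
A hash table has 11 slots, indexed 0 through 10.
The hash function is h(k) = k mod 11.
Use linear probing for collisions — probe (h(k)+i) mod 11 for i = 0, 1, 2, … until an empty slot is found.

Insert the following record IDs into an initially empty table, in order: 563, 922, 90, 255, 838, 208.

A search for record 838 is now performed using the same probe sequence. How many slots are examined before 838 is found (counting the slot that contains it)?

4

563 hashes to 2; slot 2 is free → place at 2.
922 hashes to 9; slot 9 is free → place at 9.
90 hashes to 2; 2 taken → place at 3.
255 hashes to 2; 2,3 taken → place at 4.
838 hashes to 2; 2,3,4 taken → place at 5.
208 hashes to 10; slot 10 is free → place at 10.
Table: [-, -, 563, 90, 255, 838, -, -, -, 922, 208]
Lookup 838: h=2, probe 2,3,4,5 → found at 5.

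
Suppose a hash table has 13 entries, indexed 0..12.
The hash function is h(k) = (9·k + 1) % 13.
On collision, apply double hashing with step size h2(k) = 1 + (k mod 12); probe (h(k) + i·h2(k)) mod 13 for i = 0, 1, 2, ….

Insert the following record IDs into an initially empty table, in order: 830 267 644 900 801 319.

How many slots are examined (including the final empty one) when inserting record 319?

830 hashes to 9; slot 9 is free => place at 9.
267 hashes to 12; slot 12 is free => place at 12.
644 hashes to 12, h2=9; 12 taken => place at 8.
900 hashes to 2; slot 2 is free => place at 2.
801 hashes to 8, h2=10; 8 taken => place at 5.
319 hashes to 12, h2=8; 12 taken => place at 7.
Table: [_, _, 900, _, _, 801, _, 319, 644, 830, _, _, 267]

2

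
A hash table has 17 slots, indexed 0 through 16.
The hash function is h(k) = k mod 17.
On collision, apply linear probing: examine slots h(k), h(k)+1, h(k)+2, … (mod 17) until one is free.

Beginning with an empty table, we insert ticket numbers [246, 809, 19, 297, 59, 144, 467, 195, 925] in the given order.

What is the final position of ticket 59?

11

246 hashes to 8; slot 8 is free -> place at 8.
809 hashes to 10; slot 10 is free -> place at 10.
19 hashes to 2; slot 2 is free -> place at 2.
297 hashes to 8; 8 taken -> place at 9.
59 hashes to 8; 8,9,10 taken -> place at 11.
144 hashes to 8; 8,9,10,11 taken -> place at 12.
467 hashes to 8; 8,9,10,11,12 taken -> place at 13.
195 hashes to 8; 8,9,10,11,12,13 taken -> place at 14.
925 hashes to 7; slot 7 is free -> place at 7.
Table: [_, _, 19, _, _, _, _, 925, 246, 297, 809, 59, 144, 467, 195, _, _]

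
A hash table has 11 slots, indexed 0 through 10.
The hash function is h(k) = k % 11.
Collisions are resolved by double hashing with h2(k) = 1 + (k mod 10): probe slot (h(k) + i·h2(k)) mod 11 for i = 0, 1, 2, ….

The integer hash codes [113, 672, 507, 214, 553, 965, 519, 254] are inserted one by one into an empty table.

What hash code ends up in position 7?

Insert 113: h=3, slot 3 empty -> index 3.
Insert 672: h=1, slot 1 empty -> index 1.
Insert 507: h=1, h2=8, slot 1 occupied -> index 9.
Insert 214: h=5, slot 5 empty -> index 5.
Insert 553: h=3, h2=4, slot 3 occupied -> index 7.
Insert 965: h=8, slot 8 empty -> index 8.
Insert 519: h=2, slot 2 empty -> index 2.
Insert 254: h=1, h2=5, slot 1 occupied -> index 6.
Table: [∅, 672, 519, 113, ∅, 214, 254, 553, 965, 507, ∅]

553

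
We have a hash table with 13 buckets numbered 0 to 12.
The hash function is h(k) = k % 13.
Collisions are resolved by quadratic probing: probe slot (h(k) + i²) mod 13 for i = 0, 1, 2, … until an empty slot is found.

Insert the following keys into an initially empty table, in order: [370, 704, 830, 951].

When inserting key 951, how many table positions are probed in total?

370: h=6 → slot 6
704: h=2 → slot 2
830: h=11 → slot 11
951: h=2, probe 2,3 → slot 3
Table: [., ., 704, 951, ., ., 370, ., ., ., ., 830, .]

2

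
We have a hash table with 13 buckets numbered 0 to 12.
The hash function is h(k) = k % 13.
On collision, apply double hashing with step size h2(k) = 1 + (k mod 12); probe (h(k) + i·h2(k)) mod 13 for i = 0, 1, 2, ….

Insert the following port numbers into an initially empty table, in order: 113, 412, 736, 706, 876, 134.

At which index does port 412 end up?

1

113: h=9 → slot 9
412: h=9, h2=5, probe 9,1 → slot 1
736: h=8 → slot 8
706: h=4 → slot 4
876: h=5 → slot 5
134: h=4, h2=3, probe 4,7 → slot 7
Table: [-, 412, -, -, 706, 876, -, 134, 736, 113, -, -, -]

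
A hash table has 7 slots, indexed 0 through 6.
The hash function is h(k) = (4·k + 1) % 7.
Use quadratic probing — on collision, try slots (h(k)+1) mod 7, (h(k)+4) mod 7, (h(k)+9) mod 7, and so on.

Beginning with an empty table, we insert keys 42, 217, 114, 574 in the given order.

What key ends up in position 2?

217

42 hashes to 1; slot 1 is free -> place at 1.
217 hashes to 1; 1 taken -> place at 2.
114 hashes to 2; 2 taken -> place at 3.
574 hashes to 1; 1,2 taken -> place at 5.
Table: [-, 42, 217, 114, -, 574, -]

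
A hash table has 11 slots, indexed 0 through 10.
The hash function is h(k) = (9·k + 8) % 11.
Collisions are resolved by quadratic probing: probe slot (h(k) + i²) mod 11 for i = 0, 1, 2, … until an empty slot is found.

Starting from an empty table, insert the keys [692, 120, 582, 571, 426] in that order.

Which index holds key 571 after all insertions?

8

692: h=10 => slot 10
120: h=10, probe 10,0 => slot 0
582: h=10, probe 10,0,3 => slot 3
571: h=10, probe 10,0,3,8 => slot 8
426: h=3, probe 3,4 => slot 4
Table: [120, -, -, 582, 426, -, -, -, 571, -, 692]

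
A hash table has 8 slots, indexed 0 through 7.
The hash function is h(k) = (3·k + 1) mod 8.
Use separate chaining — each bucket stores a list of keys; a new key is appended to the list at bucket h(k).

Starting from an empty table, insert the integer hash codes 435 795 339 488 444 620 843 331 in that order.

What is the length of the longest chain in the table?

435 -> bucket 2
795 -> bucket 2 (collision)
339 -> bucket 2 (collision)
488 -> bucket 1
444 -> bucket 5
620 -> bucket 5 (collision)
843 -> bucket 2 (collision)
331 -> bucket 2 (collision)
Final buckets:
0: ∅
1: 488
2: 435 -> 795 -> 339 -> 843 -> 331
3: ∅
4: ∅
5: 444 -> 620
6: ∅
7: ∅

5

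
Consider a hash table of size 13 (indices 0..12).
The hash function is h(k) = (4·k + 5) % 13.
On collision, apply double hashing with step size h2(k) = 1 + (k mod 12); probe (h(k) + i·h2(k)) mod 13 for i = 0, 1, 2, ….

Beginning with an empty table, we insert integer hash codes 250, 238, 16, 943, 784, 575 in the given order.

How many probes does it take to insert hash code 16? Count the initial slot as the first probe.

250 hashes to 4; slot 4 is free → place at 4.
238 hashes to 8; slot 8 is free → place at 8.
16 hashes to 4, h2=5; 4 taken → place at 9.
943 hashes to 7; slot 7 is free → place at 7.
784 hashes to 8, h2=5; 8 taken → place at 0.
575 hashes to 4, h2=12; 4 taken → place at 3.
Table: [784, —, —, 575, 250, —, —, 943, 238, 16, —, —, —]

2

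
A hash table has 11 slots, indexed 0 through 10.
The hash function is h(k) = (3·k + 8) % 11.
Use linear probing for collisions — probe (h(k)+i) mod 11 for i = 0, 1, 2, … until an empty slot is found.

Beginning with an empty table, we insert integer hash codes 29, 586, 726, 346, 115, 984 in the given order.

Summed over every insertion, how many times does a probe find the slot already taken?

3

Insert 29: h=7, slot 7 empty -> index 7.
Insert 586: h=6, slot 6 empty -> index 6.
Insert 726: h=8, slot 8 empty -> index 8.
Insert 346: h=1, slot 1 empty -> index 1.
Insert 115: h=1, slot 1 occupied -> index 2.
Insert 984: h=1, slots 1,2 occupied -> index 3.
Table: [∅, 346, 115, 984, ∅, ∅, 586, 29, 726, ∅, ∅]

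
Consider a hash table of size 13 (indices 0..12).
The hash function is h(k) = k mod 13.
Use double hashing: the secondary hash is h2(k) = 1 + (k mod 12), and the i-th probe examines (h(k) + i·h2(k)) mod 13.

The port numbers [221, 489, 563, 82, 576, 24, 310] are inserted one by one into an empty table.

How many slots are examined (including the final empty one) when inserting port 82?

2

221 hashes to 0; slot 0 is free => place at 0.
489 hashes to 8; slot 8 is free => place at 8.
563 hashes to 4; slot 4 is free => place at 4.
82 hashes to 4, h2=11; 4 taken => place at 2.
576 hashes to 4, h2=1; 4 taken => place at 5.
24 hashes to 11; slot 11 is free => place at 11.
310 hashes to 11, h2=11; 11 taken => place at 9.
Table: [221, ., 82, ., 563, 576, ., ., 489, 310, ., 24, .]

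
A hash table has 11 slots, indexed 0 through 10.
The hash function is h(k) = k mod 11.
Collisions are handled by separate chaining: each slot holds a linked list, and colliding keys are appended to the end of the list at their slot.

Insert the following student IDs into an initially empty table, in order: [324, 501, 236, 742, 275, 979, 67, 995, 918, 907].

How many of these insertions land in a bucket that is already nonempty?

Insert 324: h=5, bucket 5 empty -> new chain.
Insert 501: h=6, bucket 6 empty -> new chain.
Insert 236: h=5, bucket 5 nonempty -> append to chain.
Insert 742: h=5, bucket 5 nonempty -> append to chain.
Insert 275: h=0, bucket 0 empty -> new chain.
Insert 979: h=0, bucket 0 nonempty -> append to chain.
Insert 67: h=1, bucket 1 empty -> new chain.
Insert 995: h=5, bucket 5 nonempty -> append to chain.
Insert 918: h=5, bucket 5 nonempty -> append to chain.
Insert 907: h=5, bucket 5 nonempty -> append to chain.
Final buckets:
0: 275 -> 979
1: 67
2: -
3: -
4: -
5: 324 -> 236 -> 742 -> 995 -> 918 -> 907
6: 501
7: -
8: -
9: -
10: -

6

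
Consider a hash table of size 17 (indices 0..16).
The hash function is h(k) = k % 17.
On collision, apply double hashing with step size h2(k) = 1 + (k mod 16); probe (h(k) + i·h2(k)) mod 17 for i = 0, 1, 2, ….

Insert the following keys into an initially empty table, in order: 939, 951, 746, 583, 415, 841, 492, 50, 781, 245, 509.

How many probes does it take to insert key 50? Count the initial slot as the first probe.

2

939: h=4 -> slot 4
951: h=16 -> slot 16
746: h=15 -> slot 15
583: h=5 -> slot 5
415: h=7 -> slot 7
841: h=8 -> slot 8
492: h=16, h2=13, probe 16,12 -> slot 12
50: h=16, h2=3, probe 16,2 -> slot 2
781: h=16, h2=14, probe 16,13 -> slot 13
245: h=7, h2=6, probe 7,13,2,8,14 -> slot 14
509: h=16, h2=14, probe 16,13,10 -> slot 10
Table: [_, _, 50, _, 939, 583, _, 415, 841, _, 509, _, 492, 781, 245, 746, 951]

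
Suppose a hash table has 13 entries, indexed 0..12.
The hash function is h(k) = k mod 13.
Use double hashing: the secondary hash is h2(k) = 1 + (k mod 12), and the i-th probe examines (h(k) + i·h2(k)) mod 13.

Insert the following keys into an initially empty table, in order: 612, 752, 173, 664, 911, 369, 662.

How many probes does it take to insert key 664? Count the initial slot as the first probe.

2

612 hashes to 1; slot 1 is free -> place at 1.
752 hashes to 11; slot 11 is free -> place at 11.
173 hashes to 4; slot 4 is free -> place at 4.
664 hashes to 1, h2=5; 1 taken -> place at 6.
911 hashes to 1, h2=12; 1 taken -> place at 0.
369 hashes to 5; slot 5 is free -> place at 5.
662 hashes to 12; slot 12 is free -> place at 12.
Table: [911, 612, —, —, 173, 369, 664, —, —, —, —, 752, 662]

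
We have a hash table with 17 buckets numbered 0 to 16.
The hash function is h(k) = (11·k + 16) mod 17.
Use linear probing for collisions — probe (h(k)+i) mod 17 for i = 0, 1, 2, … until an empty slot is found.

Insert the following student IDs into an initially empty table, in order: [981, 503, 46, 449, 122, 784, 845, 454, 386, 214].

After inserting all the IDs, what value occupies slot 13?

981 hashes to 12; slot 12 is free → place at 12.
503 hashes to 7; slot 7 is free → place at 7.
46 hashes to 12; 12 taken → place at 13.
449 hashes to 8; slot 8 is free → place at 8.
122 hashes to 15; slot 15 is free → place at 15.
784 hashes to 4; slot 4 is free → place at 4.
845 hashes to 12; 12,13 taken → place at 14.
454 hashes to 12; 12,13,14,15 taken → place at 16.
386 hashes to 12; 12,13,14,15,16 taken → place at 0.
214 hashes to 7; 7,8 taken → place at 9.
Table: [386, ∅, ∅, ∅, 784, ∅, ∅, 503, 449, 214, ∅, ∅, 981, 46, 845, 122, 454]

46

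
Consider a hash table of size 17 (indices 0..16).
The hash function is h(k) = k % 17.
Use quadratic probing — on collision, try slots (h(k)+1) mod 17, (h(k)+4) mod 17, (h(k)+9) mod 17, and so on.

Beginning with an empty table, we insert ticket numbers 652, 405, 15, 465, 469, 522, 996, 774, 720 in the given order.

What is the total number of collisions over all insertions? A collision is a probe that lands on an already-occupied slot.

6

652: h=6 -> slot 6
405: h=14 -> slot 14
15: h=15 -> slot 15
465: h=6, probe 6,7 -> slot 7
469: h=10 -> slot 10
522: h=12 -> slot 12
996: h=10, probe 10,11 -> slot 11
774: h=9 -> slot 9
720: h=6, probe 6,7,10,15,5 -> slot 5
Table: [., ., ., ., ., 720, 652, 465, ., 774, 469, 996, 522, ., 405, 15, .]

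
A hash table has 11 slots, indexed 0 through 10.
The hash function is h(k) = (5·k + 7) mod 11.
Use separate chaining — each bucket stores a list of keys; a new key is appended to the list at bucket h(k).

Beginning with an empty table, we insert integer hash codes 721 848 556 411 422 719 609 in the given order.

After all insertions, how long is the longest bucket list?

721 → bucket 4
848 → bucket 1
556 → bucket 4 (collision)
411 → bucket 5
422 → bucket 5 (collision)
719 → bucket 5 (collision)
609 → bucket 5 (collision)
Final buckets:
0: -
1: 848
2: -
3: -
4: 721 -> 556
5: 411 -> 422 -> 719 -> 609
6: -
7: -
8: -
9: -
10: -

4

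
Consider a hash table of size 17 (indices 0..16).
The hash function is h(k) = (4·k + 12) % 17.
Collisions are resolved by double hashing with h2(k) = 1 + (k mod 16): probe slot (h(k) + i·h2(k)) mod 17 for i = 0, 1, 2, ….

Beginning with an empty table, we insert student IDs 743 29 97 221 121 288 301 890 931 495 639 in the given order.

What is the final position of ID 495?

Insert 743: h=9, slot 9 empty → index 9.
Insert 29: h=9, h2=14, slot 9 occupied → index 6.
Insert 97: h=9, h2=2, slot 9 occupied → index 11.
Insert 221: h=12, slot 12 empty → index 12.
Insert 121: h=3, slot 3 empty → index 3.
Insert 288: h=8, slot 8 empty → index 8.
Insert 301: h=9, h2=14, slots 9,6,3 occupied → index 0.
Insert 890: h=2, slot 2 empty → index 2.
Insert 931: h=13, slot 13 empty → index 13.
Insert 495: h=3, h2=16, slots 3,2 occupied → index 1.
Insert 639: h=1, h2=16, slots 1,0 occupied → index 16.
Table: [301, 495, 890, 121, ∅, ∅, 29, ∅, 288, 743, ∅, 97, 221, 931, ∅, ∅, 639]

1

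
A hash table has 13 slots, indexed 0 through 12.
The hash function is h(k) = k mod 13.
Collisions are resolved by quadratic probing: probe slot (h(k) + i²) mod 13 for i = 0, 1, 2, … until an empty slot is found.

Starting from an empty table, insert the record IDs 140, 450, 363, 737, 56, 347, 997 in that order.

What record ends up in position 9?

737

140 hashes to 10; slot 10 is free → place at 10.
450 hashes to 8; slot 8 is free → place at 8.
363 hashes to 12; slot 12 is free → place at 12.
737 hashes to 9; slot 9 is free → place at 9.
56 hashes to 4; slot 4 is free → place at 4.
347 hashes to 9; 9,10 taken → place at 0.
997 hashes to 9; 9,10,0 taken → place at 5.
Table: [347, _, _, _, 56, 997, _, _, 450, 737, 140, _, 363]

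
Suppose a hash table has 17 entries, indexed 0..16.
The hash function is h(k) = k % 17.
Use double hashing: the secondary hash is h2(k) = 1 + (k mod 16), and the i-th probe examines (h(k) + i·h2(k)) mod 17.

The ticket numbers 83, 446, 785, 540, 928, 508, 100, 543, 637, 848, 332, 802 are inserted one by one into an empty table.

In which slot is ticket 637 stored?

5

Insert 83: h=15, slot 15 empty -> index 15.
Insert 446: h=4, slot 4 empty -> index 4.
Insert 785: h=3, slot 3 empty -> index 3.
Insert 540: h=13, slot 13 empty -> index 13.
Insert 928: h=10, slot 10 empty -> index 10.
Insert 508: h=15, h2=13, slot 15 occupied -> index 11.
Insert 100: h=15, h2=5, slots 15,3 occupied -> index 8.
Insert 543: h=16, slot 16 empty -> index 16.
Insert 637: h=8, h2=14, slot 8 occupied -> index 5.
Insert 848: h=15, h2=1, slots 15,16 occupied -> index 0.
Insert 332: h=9, slot 9 empty -> index 9.
Insert 802: h=3, h2=3, slot 3 occupied -> index 6.
Table: [848, ∅, ∅, 785, 446, 637, 802, ∅, 100, 332, 928, 508, ∅, 540, ∅, 83, 543]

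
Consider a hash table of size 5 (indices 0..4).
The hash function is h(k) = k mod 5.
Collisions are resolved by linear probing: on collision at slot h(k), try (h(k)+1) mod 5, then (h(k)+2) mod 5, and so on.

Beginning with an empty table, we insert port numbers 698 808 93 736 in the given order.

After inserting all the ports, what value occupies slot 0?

93

698 hashes to 3; slot 3 is free => place at 3.
808 hashes to 3; 3 taken => place at 4.
93 hashes to 3; 3,4 taken => place at 0.
736 hashes to 1; slot 1 is free => place at 1.
Table: [93, 736, —, 698, 808]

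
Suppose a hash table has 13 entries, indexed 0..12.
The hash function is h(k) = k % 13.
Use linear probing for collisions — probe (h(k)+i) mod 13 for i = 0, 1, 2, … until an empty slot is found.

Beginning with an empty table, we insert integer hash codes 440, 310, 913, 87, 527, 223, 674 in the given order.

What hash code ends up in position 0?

674

Insert 440: h=11, slot 11 empty -> index 11.
Insert 310: h=11, slot 11 occupied -> index 12.
Insert 913: h=3, slot 3 empty -> index 3.
Insert 87: h=9, slot 9 empty -> index 9.
Insert 527: h=7, slot 7 empty -> index 7.
Insert 223: h=2, slot 2 empty -> index 2.
Insert 674: h=11, slots 11,12 occupied -> index 0.
Table: [674, -, 223, 913, -, -, -, 527, -, 87, -, 440, 310]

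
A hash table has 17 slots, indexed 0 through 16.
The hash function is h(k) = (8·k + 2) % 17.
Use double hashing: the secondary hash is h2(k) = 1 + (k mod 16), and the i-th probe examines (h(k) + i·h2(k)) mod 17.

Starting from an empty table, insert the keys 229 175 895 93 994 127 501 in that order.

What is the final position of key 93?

12

229 hashes to 15; slot 15 is free => place at 15.
175 hashes to 8; slot 8 is free => place at 8.
895 hashes to 5; slot 5 is free => place at 5.
93 hashes to 15, h2=14; 15 taken => place at 12.
994 hashes to 15, h2=3; 15 taken => place at 1.
127 hashes to 15, h2=16; 15 taken => place at 14.
501 hashes to 15, h2=6; 15 taken => place at 4.
Table: [_, 994, _, _, 501, 895, _, _, 175, _, _, _, 93, _, 127, 229, _]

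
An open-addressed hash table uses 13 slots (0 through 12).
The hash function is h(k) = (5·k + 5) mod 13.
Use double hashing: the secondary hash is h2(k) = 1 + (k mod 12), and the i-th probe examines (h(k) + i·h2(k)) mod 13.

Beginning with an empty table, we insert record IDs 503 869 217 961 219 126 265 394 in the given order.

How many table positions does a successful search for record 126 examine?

Insert 503: h=11, slot 11 empty => index 11.
Insert 869: h=8, slot 8 empty => index 8.
Insert 217: h=11, h2=2, slot 11 occupied => index 0.
Insert 961: h=0, h2=2, slot 0 occupied => index 2.
Insert 219: h=8, h2=4, slot 8 occupied => index 12.
Insert 126: h=11, h2=7, slot 11 occupied => index 5.
Insert 265: h=4, slot 4 empty => index 4.
Insert 394: h=12, h2=11, slot 12 occupied => index 10.
Table: [217, ∅, 961, ∅, 265, 126, ∅, ∅, 869, ∅, 394, 503, 219]
Lookup 126: h=11, h2=7, probe 11,5 → found at 5.

2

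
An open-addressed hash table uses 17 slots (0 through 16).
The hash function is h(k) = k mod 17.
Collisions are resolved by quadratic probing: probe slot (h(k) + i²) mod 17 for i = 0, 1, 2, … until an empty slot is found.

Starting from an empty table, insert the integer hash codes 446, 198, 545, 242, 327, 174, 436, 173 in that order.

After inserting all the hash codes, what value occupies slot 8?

327

446 hashes to 4; slot 4 is free -> place at 4.
198 hashes to 11; slot 11 is free -> place at 11.
545 hashes to 1; slot 1 is free -> place at 1.
242 hashes to 4; 4 taken -> place at 5.
327 hashes to 4; 4,5 taken -> place at 8.
174 hashes to 4; 4,5,8 taken -> place at 13.
436 hashes to 11; 11 taken -> place at 12.
173 hashes to 3; slot 3 is free -> place at 3.
Table: [., 545, ., 173, 446, 242, ., ., 327, ., ., 198, 436, 174, ., ., .]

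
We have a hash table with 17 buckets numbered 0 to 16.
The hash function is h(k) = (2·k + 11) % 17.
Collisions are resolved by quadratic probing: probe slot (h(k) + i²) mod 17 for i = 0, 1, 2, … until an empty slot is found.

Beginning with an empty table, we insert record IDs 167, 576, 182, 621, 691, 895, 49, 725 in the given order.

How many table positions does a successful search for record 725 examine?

3

167 hashes to 5; slot 5 is free => place at 5.
576 hashes to 7; slot 7 is free => place at 7.
182 hashes to 1; slot 1 is free => place at 1.
621 hashes to 12; slot 12 is free => place at 12.
691 hashes to 16; slot 16 is free => place at 16.
895 hashes to 16; 16 taken => place at 0.
49 hashes to 7; 7 taken => place at 8.
725 hashes to 16; 16,0 taken => place at 3.
Table: [895, 182, ∅, 725, ∅, 167, ∅, 576, 49, ∅, ∅, ∅, 621, ∅, ∅, ∅, 691]
Lookup 725: h=16, probe 16,0,3 → found at 3.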